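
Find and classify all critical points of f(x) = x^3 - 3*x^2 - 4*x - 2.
f'(x) = 3*x^2 - 6*x - 4

Solve f'(x) = 0:
  3*x^2 - 6*x - 4 = 0 has no rational roots; quadratic formula: x = (6 ± √84)/6.
  ⇒ x = 1 - sqrt(21)/3 ≈ -0.5275, 1 + sqrt(21)/3 ≈ 2.5275

f''(x) = 6*x - 6
Second-derivative test at each critical point:
  f''(-0.5275) = -9.1652 < 0 → local maximum
  f''(2.5275) = 9.1652 > 0 → local minimum

Critical points: x = 1 - sqrt(21)/3 ≈ -0.5275 (local maximum); x = 1 + sqrt(21)/3 ≈ 2.5275 (local minimum)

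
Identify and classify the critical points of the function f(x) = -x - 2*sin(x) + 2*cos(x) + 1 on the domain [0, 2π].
f'(x) = -2*sqrt(2)*sin(x + pi/4) - 1

Solve f'(x) = 0 on [0, 2π]:
  f'(x) = 0 ⇔ -2*sin(x) - 2*cos(x) = 1. Write the left side as R·cos(x + φ) with R = √((-2)² + 2²) = 2*sqrt(2), cos φ = -sqrt(2)/2, sin φ = sqrt(2)/2; then cos(x + φ) = sqrt(2)/4. Solve for x and keep the solutions lying in [0, 2π].
  ⇒ x = atan((-1 + sqrt(7))/(-sqrt(7) - 1)) + pi ≈ 2.7176, atan((-sqrt(7) - 1)/(-1 + sqrt(7))) + 2*pi ≈ 5.1364

f''(x) = -2*sqrt(2)*cos(x + pi/4)
Second-derivative test at each critical point:
  f''(2.7176) = 2.6458 > 0 → local minimum
  f''(5.1364) = -2.6458 < 0 → local maximum

Critical points: x = atan((-1 + sqrt(7))/(-sqrt(7) - 1)) + pi ≈ 2.7176 (local minimum); x = atan((-sqrt(7) - 1)/(-1 + sqrt(7))) + 2*pi ≈ 5.1364 (local maximum)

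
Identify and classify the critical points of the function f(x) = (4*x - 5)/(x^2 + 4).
f'(x) = 2*(-2*x^2 + 5*x + 8)/(x^4 + 8*x^2 + 16)

Solve f'(x) = 0:
  f'(x) = -2*(2*x^2 - 5*x - 8)/(x^2 + 4)^2; the denominator is positive wherever f is defined, so f'(x) = 0 ⇔ -4*x^2 + 10*x + 16 = 0.
  Factor: -4*x^2 + 10*x + 16 = -2*(2*x^2 - 5*x - 8); 2*x^2 - 5*x - 8 = 0 has no rational roots; quadratic formula: x = (5 ± √89)/4.
  ⇒ x = 5/4 - sqrt(89)/4 ≈ -1.1085, 5/4 + sqrt(89)/4 ≈ 3.6085

f''(x) = 2*(4*x^2*(4*x - 5) + (5 - 12*x)*(x^2 + 4))/(x^2 + 4)^3
Second-derivative test at each critical point:
  f''(-1.1085) = 0.6901 > 0 → local minimum
  f''(3.6085) = -0.0651 < 0 → local maximum

Critical points: x = 5/4 - sqrt(89)/4 ≈ -1.1085 (local minimum); x = 5/4 + sqrt(89)/4 ≈ 3.6085 (local maximum)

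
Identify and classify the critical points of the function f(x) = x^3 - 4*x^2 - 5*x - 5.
f'(x) = 3*x^2 - 8*x - 5

Solve f'(x) = 0:
  3*x^2 - 8*x - 5 = 0 has no rational roots; quadratic formula: x = (8 ± √124)/6.
  ⇒ x = 4/3 - sqrt(31)/3 ≈ -0.5226, 4/3 + sqrt(31)/3 ≈ 3.1893

f''(x) = 6*x - 8
Second-derivative test at each critical point:
  f''(-0.5226) = -11.1355 < 0 → local maximum
  f''(3.1893) = 11.1355 > 0 → local minimum

Critical points: x = 4/3 - sqrt(31)/3 ≈ -0.5226 (local maximum); x = 4/3 + sqrt(31)/3 ≈ 3.1893 (local minimum)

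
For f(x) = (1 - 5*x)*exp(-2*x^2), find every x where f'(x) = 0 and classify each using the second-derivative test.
f'(x) = (4*x*(5*x - 1) - 5)*exp(-2*x^2)

Solve f'(x) = 0:
  f'(x) = (20*x^2 - 4*x - 5)·exp(-2*x^2) and exp(-2*x^2) > 0 for every x, so f'(x) = 0 ⇔ 20*x^2 - 4*x - 5 = 0.
  20*x^2 - 4*x - 5 = 0 has no rational roots; quadratic formula: x = (4 ± √416)/40.
  ⇒ x = 1/10 - sqrt(26)/10 ≈ -0.4099, 1/10 + sqrt(26)/10 ≈ 0.6099

f''(x) = 4*(4*x^2*(1 - 5*x) + 15*x - 1)*exp(-2*x^2)
Second-derivative test at each critical point:
  f''(-0.4099) = -14.5749 < 0 → local maximum
  f''(0.6099) = 9.6928 > 0 → local minimum

Critical points: x = 1/10 - sqrt(26)/10 ≈ -0.4099 (local maximum); x = 1/10 + sqrt(26)/10 ≈ 0.6099 (local minimum)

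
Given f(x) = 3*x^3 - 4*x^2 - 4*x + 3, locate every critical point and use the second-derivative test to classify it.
f'(x) = 9*x^2 - 8*x - 4

Solve f'(x) = 0:
  9*x^2 - 8*x - 4 = 0 has no rational roots; quadratic formula: x = (8 ± √208)/18.
  ⇒ x = 4/9 - 2*sqrt(13)/9 ≈ -0.3568, 4/9 + 2*sqrt(13)/9 ≈ 1.2457

f''(x) = 18*x - 8
Second-derivative test at each critical point:
  f''(-0.3568) = -14.4222 < 0 → local maximum
  f''(1.2457) = 14.4222 > 0 → local minimum

Critical points: x = 4/9 - 2*sqrt(13)/9 ≈ -0.3568 (local maximum); x = 4/9 + 2*sqrt(13)/9 ≈ 1.2457 (local minimum)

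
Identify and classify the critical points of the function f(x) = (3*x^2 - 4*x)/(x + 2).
f'(x) = (3*x^2 + 12*x - 8)/(x^2 + 4*x + 4)

Solve f'(x) = 0:
  f'(x) = (3*x^2 + 12*x - 8)/(x + 2)^2; the denominator is positive wherever f is defined, so f'(x) = 0 ⇔ 3*x^2 + 12*x - 8 = 0.
  3*x^2 + 12*x - 8 = 0 has no rational roots; quadratic formula: x = (-12 ± √240)/6.
  ⇒ x = -2*sqrt(15)/3 - 2 ≈ -4.5820, -2 + 2*sqrt(15)/3 ≈ 0.5820

f''(x) = 40/(x^3 + 6*x^2 + 12*x + 8)
Second-derivative test at each critical point:
  f''(-4.5820) = -2.3238 < 0 → local maximum
  f''(0.5820) = 2.3238 > 0 → local minimum

Critical points: x = -2*sqrt(15)/3 - 2 ≈ -4.5820 (local maximum); x = -2 + 2*sqrt(15)/3 ≈ 0.5820 (local minimum)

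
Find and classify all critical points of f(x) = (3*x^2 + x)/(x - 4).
f'(x) = (3*x^2 - 24*x - 4)/(x^2 - 8*x + 16)

Solve f'(x) = 0:
  f'(x) = (3*x^2 - 24*x - 4)/(x - 4)^2; the denominator is positive wherever f is defined, so f'(x) = 0 ⇔ 3*x^2 - 24*x - 4 = 0.
  3*x^2 - 24*x - 4 = 0 has no rational roots; quadratic formula: x = (24 ± √624)/6.
  ⇒ x = 4 - 2*sqrt(39)/3 ≈ -0.1633, 4 + 2*sqrt(39)/3 ≈ 8.1633

f''(x) = 104/(x^3 - 12*x^2 + 48*x - 64)
Second-derivative test at each critical point:
  f''(-0.1633) = -1.4412 < 0 → local maximum
  f''(8.1633) = 1.4412 > 0 → local minimum

Critical points: x = 4 - 2*sqrt(39)/3 ≈ -0.1633 (local maximum); x = 4 + 2*sqrt(39)/3 ≈ 8.1633 (local minimum)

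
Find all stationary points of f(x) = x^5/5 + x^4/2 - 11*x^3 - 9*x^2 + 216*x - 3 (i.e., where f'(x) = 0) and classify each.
f'(x) = x^4 + 2*x^3 - 33*x^2 - 18*x + 216

Solve f'(x) = 0:
  Factor: x^4 + 2*x^3 - 33*x^2 - 18*x + 216 = (x - 4)*(x - 3)*(x + 3)*(x + 6) = 0.
  ⇒ x = -6, -3, 3, 4

f''(x) = 4*x^3 + 6*x^2 - 66*x - 18
Second-derivative test at each critical point:
  f''(-6) = -270 < 0 → local maximum
  f''(-3) = 126 > 0 → local minimum
  f''(3) = -54 < 0 → local maximum
  f''(4) = 70 > 0 → local minimum

Critical points: x = -6 (local maximum); x = -3 (local minimum); x = 3 (local maximum); x = 4 (local minimum)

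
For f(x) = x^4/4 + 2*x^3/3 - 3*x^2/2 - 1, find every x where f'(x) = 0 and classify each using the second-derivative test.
f'(x) = x*(x^2 + 2*x - 3)

Solve f'(x) = 0:
  Factor: x^3 + 2*x^2 - 3*x = x*(x - 1)*(x + 3) = 0.
  ⇒ x = -3, 0, 1

f''(x) = 3*x^2 + 4*x - 3
Second-derivative test at each critical point:
  f''(-3) = 12 > 0 → local minimum
  f''(0) = -3 < 0 → local maximum
  f''(1) = 4 > 0 → local minimum

Critical points: x = -3 (local minimum); x = 0 (local maximum); x = 1 (local minimum)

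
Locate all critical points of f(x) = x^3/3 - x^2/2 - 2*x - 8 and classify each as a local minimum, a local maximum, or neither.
f'(x) = x^2 - x - 2

Solve f'(x) = 0:
  Factor: x^2 - x - 2 = (x - 2)*(x + 1) = 0.
  ⇒ x = -1, 2

f''(x) = 2*x - 1
Second-derivative test at each critical point:
  f''(-1) = -3 < 0 → local maximum
  f''(2) = 3 > 0 → local minimum

Critical points: x = -1 (local maximum); x = 2 (local minimum)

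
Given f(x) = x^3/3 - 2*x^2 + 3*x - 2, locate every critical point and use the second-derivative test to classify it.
f'(x) = x^2 - 4*x + 3

Solve f'(x) = 0:
  Factor: x^2 - 4*x + 3 = (x - 3)*(x - 1) = 0.
  ⇒ x = 1, 3

f''(x) = 2*x - 4
Second-derivative test at each critical point:
  f''(1) = -2 < 0 → local maximum
  f''(3) = 2 > 0 → local minimum

Critical points: x = 1 (local maximum); x = 3 (local minimum)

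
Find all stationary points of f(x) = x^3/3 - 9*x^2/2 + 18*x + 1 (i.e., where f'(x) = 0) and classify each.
f'(x) = x^2 - 9*x + 18

Solve f'(x) = 0:
  Factor: x^2 - 9*x + 18 = (x - 6)*(x - 3) = 0.
  ⇒ x = 3, 6

f''(x) = 2*x - 9
Second-derivative test at each critical point:
  f''(3) = -3 < 0 → local maximum
  f''(6) = 3 > 0 → local minimum

Critical points: x = 3 (local maximum); x = 6 (local minimum)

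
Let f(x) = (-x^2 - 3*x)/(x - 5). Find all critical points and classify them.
f'(x) = (-x^2 + 10*x + 15)/(x^2 - 10*x + 25)

Solve f'(x) = 0:
  f'(x) = -(x^2 - 10*x - 15)/(x - 5)^2; the denominator is positive wherever f is defined, so f'(x) = 0 ⇔ -x^2 + 10*x + 15 = 0.
  x^2 - 10*x - 15 = 0 has no rational roots; quadratic formula: x = (10 ± √160)/2.
  ⇒ x = 5 - 2*sqrt(10) ≈ -1.3246, 5 + 2*sqrt(10) ≈ 11.3246

f''(x) = -80/(x^3 - 15*x^2 + 75*x - 125)
Second-derivative test at each critical point:
  f''(-1.3246) = 0.3162 > 0 → local minimum
  f''(11.3246) = -0.3162 < 0 → local maximum

Critical points: x = 5 - 2*sqrt(10) ≈ -1.3246 (local minimum); x = 5 + 2*sqrt(10) ≈ 11.3246 (local maximum)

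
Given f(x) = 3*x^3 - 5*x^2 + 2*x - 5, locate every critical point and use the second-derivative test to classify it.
f'(x) = 9*x^2 - 10*x + 2

Solve f'(x) = 0:
  9*x^2 - 10*x + 2 = 0 has no rational roots; quadratic formula: x = (10 ± √28)/18.
  ⇒ x = 5/9 - sqrt(7)/9 ≈ 0.2616, sqrt(7)/9 + 5/9 ≈ 0.8495

f''(x) = 18*x - 10
Second-derivative test at each critical point:
  f''(0.2616) = -5.2915 < 0 → local maximum
  f''(0.8495) = 5.2915 > 0 → local minimum

Critical points: x = 5/9 - sqrt(7)/9 ≈ 0.2616 (local maximum); x = sqrt(7)/9 + 5/9 ≈ 0.8495 (local minimum)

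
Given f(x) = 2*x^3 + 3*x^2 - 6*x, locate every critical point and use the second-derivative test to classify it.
f'(x) = 6*x^2 + 6*x - 6

Solve f'(x) = 0:
  Factor: 6*x^2 + 6*x - 6 = 6*(x^2 + x - 1); x^2 + x - 1 = 0 has no rational roots; quadratic formula: x = (-1 ± √5)/2.
  ⇒ x = -sqrt(5)/2 - 1/2 ≈ -1.6180, -1/2 + sqrt(5)/2 ≈ 0.6180

f''(x) = 12*x + 6
Second-derivative test at each critical point:
  f''(-1.6180) = -13.4164 < 0 → local maximum
  f''(0.6180) = 13.4164 > 0 → local minimum

Critical points: x = -sqrt(5)/2 - 1/2 ≈ -1.6180 (local maximum); x = -1/2 + sqrt(5)/2 ≈ 0.6180 (local minimum)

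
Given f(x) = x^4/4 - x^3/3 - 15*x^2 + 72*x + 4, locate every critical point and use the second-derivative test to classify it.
f'(x) = x^3 - x^2 - 30*x + 72

Solve f'(x) = 0:
  Factor: x^3 - x^2 - 30*x + 72 = (x - 4)*(x - 3)*(x + 6) = 0.
  ⇒ x = -6, 3, 4

f''(x) = 3*x^2 - 2*x - 30
Second-derivative test at each critical point:
  f''(-6) = 90 > 0 → local minimum
  f''(3) = -9 < 0 → local maximum
  f''(4) = 10 > 0 → local minimum

Critical points: x = -6 (local minimum); x = 3 (local maximum); x = 4 (local minimum)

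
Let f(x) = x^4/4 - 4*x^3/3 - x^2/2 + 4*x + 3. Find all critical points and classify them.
f'(x) = x^3 - 4*x^2 - x + 4

Solve f'(x) = 0:
  Factor: x^3 - 4*x^2 - x + 4 = (x - 4)*(x - 1)*(x + 1) = 0.
  ⇒ x = -1, 1, 4

f''(x) = 3*x^2 - 8*x - 1
Second-derivative test at each critical point:
  f''(-1) = 10 > 0 → local minimum
  f''(1) = -6 < 0 → local maximum
  f''(4) = 15 > 0 → local minimum

Critical points: x = -1 (local minimum); x = 1 (local maximum); x = 4 (local minimum)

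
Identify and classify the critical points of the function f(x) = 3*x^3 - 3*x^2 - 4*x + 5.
f'(x) = 9*x^2 - 6*x - 4

Solve f'(x) = 0:
  9*x^2 - 6*x - 4 = 0 has no rational roots; quadratic formula: x = (6 ± √180)/18.
  ⇒ x = 1/3 - sqrt(5)/3 ≈ -0.4120, 1/3 + sqrt(5)/3 ≈ 1.0787

f''(x) = 18*x - 6
Second-derivative test at each critical point:
  f''(-0.4120) = -13.4164 < 0 → local maximum
  f''(1.0787) = 13.4164 > 0 → local minimum

Critical points: x = 1/3 - sqrt(5)/3 ≈ -0.4120 (local maximum); x = 1/3 + sqrt(5)/3 ≈ 1.0787 (local minimum)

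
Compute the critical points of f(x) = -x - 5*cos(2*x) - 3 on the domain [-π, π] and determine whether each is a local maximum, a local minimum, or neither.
f'(x) = 10*sin(2*x) - 1

Solve f'(x) = 0 on [-π, π]:
  f'(x) = 0 ⇔ sin(2*x) = 1/10, i.e. 2*x = arcsin(1/10) + 2nπ or 2*x = π − arcsin(1/10) + 2nπ; keep the solutions lying in [-π, π].
  ⇒ x = -pi + asin(1/10)/2 ≈ -3.0915, -pi/2 - asin(1/10)/2 ≈ -1.6209, asin(1/10)/2 ≈ 0.0501, -asin(1/10)/2 + pi/2 ≈ 1.5207

f''(x) = 20*cos(2*x)
Second-derivative test at each critical point:
  f''(-3.0915) = 19.8997 > 0 → local minimum
  f''(-1.6209) = -19.8997 < 0 → local maximum
  f''(0.0501) = 19.8997 > 0 → local minimum
  f''(1.5207) = -19.8997 < 0 → local maximum

Critical points: x = -pi + asin(1/10)/2 ≈ -3.0915 (local minimum); x = -pi/2 - asin(1/10)/2 ≈ -1.6209 (local maximum); x = asin(1/10)/2 ≈ 0.0501 (local minimum); x = -asin(1/10)/2 + pi/2 ≈ 1.5207 (local maximum)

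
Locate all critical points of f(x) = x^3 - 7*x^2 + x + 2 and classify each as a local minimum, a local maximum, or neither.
f'(x) = 3*x^2 - 14*x + 1

Solve f'(x) = 0:
  3*x^2 - 14*x + 1 = 0 has no rational roots; quadratic formula: x = (14 ± √184)/6.
  ⇒ x = 7/3 - sqrt(46)/3 ≈ 0.0726, sqrt(46)/3 + 7/3 ≈ 4.5941

f''(x) = 6*x - 14
Second-derivative test at each critical point:
  f''(0.0726) = -13.5647 < 0 → local maximum
  f''(4.5941) = 13.5647 > 0 → local minimum

Critical points: x = 7/3 - sqrt(46)/3 ≈ 0.0726 (local maximum); x = sqrt(46)/3 + 7/3 ≈ 4.5941 (local minimum)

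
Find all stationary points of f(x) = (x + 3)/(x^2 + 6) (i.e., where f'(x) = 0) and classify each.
f'(x) = (x^2 - 2*x*(x + 3) + 6)/(x^2 + 6)^2

Solve f'(x) = 0:
  f'(x) = -(x^2 + 6*x - 6)/(x^2 + 6)^2; the denominator is positive wherever f is defined, so f'(x) = 0 ⇔ -x^2 - 6*x + 6 = 0.
  x^2 + 6*x - 6 = 0 has no rational roots; quadratic formula: x = (-6 ± √60)/2.
  ⇒ x = -sqrt(15) - 3 ≈ -6.8730, -3 + sqrt(15) ≈ 0.8730

f''(x) = 2*(4*x^2*(x + 3) - 3*(x + 1)*(x^2 + 6))/(x^2 + 6)^3
Second-derivative test at each critical point:
  f''(-6.8730) = 0.0027 > 0 → local minimum
  f''(0.8730) = -0.1694 < 0 → local maximum

Critical points: x = -sqrt(15) - 3 ≈ -6.8730 (local minimum); x = -3 + sqrt(15) ≈ 0.8730 (local maximum)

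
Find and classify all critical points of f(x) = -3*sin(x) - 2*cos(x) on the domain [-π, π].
f'(x) = 2*sin(x) - 3*cos(x)

Solve f'(x) = 0 on [-π, π]:
  f'(x) = 0 ⇔ -3*cos(x) = -2*sin(x) ⇔ tan(x) = 3/2, i.e. x = arctan(3/2) + nπ; keep the solutions lying in [-π, π].
  ⇒ x = -pi + atan(3/2) ≈ -2.1588, atan(3/2) ≈ 0.9828

f''(x) = 3*sin(x) + 2*cos(x)
Second-derivative test at each critical point:
  f''(-2.1588) = -3.6056 < 0 → local maximum
  f''(0.9828) = 3.6056 > 0 → local minimum

Critical points: x = -pi + atan(3/2) ≈ -2.1588 (local maximum); x = atan(3/2) ≈ 0.9828 (local minimum)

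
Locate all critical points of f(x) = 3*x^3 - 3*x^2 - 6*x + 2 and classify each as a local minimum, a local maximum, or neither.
f'(x) = 9*x^2 - 6*x - 6

Solve f'(x) = 0:
  Factor: 9*x^2 - 6*x - 6 = 3*(3*x^2 - 2*x - 2); 3*x^2 - 2*x - 2 = 0 has no rational roots; quadratic formula: x = (2 ± √28)/6.
  ⇒ x = 1/3 - sqrt(7)/3 ≈ -0.5486, 1/3 + sqrt(7)/3 ≈ 1.2153

f''(x) = 18*x - 6
Second-derivative test at each critical point:
  f''(-0.5486) = -15.8745 < 0 → local maximum
  f''(1.2153) = 15.8745 > 0 → local minimum

Critical points: x = 1/3 - sqrt(7)/3 ≈ -0.5486 (local maximum); x = 1/3 + sqrt(7)/3 ≈ 1.2153 (local minimum)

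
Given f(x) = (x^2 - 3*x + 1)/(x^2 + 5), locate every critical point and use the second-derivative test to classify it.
f'(x) = (3*x^2 + 8*x - 15)/(x^4 + 10*x^2 + 25)

Solve f'(x) = 0:
  f'(x) = (3*x^2 + 8*x - 15)/(x^2 + 5)^2; the denominator is positive wherever f is defined, so f'(x) = 0 ⇔ 3*x^2 + 8*x - 15 = 0.
  3*x^2 + 8*x - 15 = 0 has no rational roots; quadratic formula: x = (-8 ± √244)/6.
  ⇒ x = -sqrt(61)/3 - 4/3 ≈ -3.9367, -4/3 + sqrt(61)/3 ≈ 1.2701

f''(x) = 2*(-3*x^3 - 12*x^2 + 45*x + 20)/(x^6 + 15*x^4 + 75*x^2 + 125)
Second-derivative test at each critical point:
  f''(-3.9367) = -0.0372 < 0 → local maximum
  f''(1.2701) = 0.3572 > 0 → local minimum

Critical points: x = -sqrt(61)/3 - 4/3 ≈ -3.9367 (local maximum); x = -4/3 + sqrt(61)/3 ≈ 1.2701 (local minimum)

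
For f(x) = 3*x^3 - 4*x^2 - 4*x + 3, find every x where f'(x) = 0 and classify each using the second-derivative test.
f'(x) = 9*x^2 - 8*x - 4

Solve f'(x) = 0:
  9*x^2 - 8*x - 4 = 0 has no rational roots; quadratic formula: x = (8 ± √208)/18.
  ⇒ x = 4/9 - 2*sqrt(13)/9 ≈ -0.3568, 4/9 + 2*sqrt(13)/9 ≈ 1.2457

f''(x) = 18*x - 8
Second-derivative test at each critical point:
  f''(-0.3568) = -14.4222 < 0 → local maximum
  f''(1.2457) = 14.4222 > 0 → local minimum

Critical points: x = 4/9 - 2*sqrt(13)/9 ≈ -0.3568 (local maximum); x = 4/9 + 2*sqrt(13)/9 ≈ 1.2457 (local minimum)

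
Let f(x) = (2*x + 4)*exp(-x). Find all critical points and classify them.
f'(x) = 2*(-x - 1)*exp(-x)

Solve f'(x) = 0:
  f'(x) = (-2*x - 2)·exp(-x) and exp(-x) > 0 for every x, so f'(x) = 0 ⇔ -2*x - 2 = 0.
  Factor: -2*x - 2 = -2*(x + 1) = 0.
  ⇒ x = -1

f''(x) = 2*x*exp(-x)
Second-derivative test at each critical point:
  f''(-1) = -5.4366 < 0 → local maximum

Critical points: x = -1 (local maximum)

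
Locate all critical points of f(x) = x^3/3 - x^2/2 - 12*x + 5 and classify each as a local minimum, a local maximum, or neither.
f'(x) = x^2 - x - 12

Solve f'(x) = 0:
  Factor: x^2 - x - 12 = (x - 4)*(x + 3) = 0.
  ⇒ x = -3, 4

f''(x) = 2*x - 1
Second-derivative test at each critical point:
  f''(-3) = -7 < 0 → local maximum
  f''(4) = 7 > 0 → local minimum

Critical points: x = -3 (local maximum); x = 4 (local minimum)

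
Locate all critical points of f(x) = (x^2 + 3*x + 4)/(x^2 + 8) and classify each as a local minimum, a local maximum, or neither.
f'(x) = (-3*x^2 + 8*x + 24)/(x^4 + 16*x^2 + 64)

Solve f'(x) = 0:
  f'(x) = -(3*x^2 - 8*x - 24)/(x^2 + 8)^2; the denominator is positive wherever f is defined, so f'(x) = 0 ⇔ -3*x^2 + 8*x + 24 = 0.
  3*x^2 - 8*x - 24 = 0 has no rational roots; quadratic formula: x = (8 ± √352)/6.
  ⇒ x = 4/3 - 2*sqrt(22)/3 ≈ -1.7936, 4/3 + 2*sqrt(22)/3 ≈ 4.4603

f''(x) = 2*(3*x^3 - 12*x^2 - 72*x + 32)/(x^6 + 24*x^4 + 192*x^2 + 512)
Second-derivative test at each critical point:
  f''(-1.7936) = 0.1491 > 0 → local minimum
  f''(4.4603) = -0.0241 < 0 → local maximum

Critical points: x = 4/3 - 2*sqrt(22)/3 ≈ -1.7936 (local minimum); x = 4/3 + 2*sqrt(22)/3 ≈ 4.4603 (local maximum)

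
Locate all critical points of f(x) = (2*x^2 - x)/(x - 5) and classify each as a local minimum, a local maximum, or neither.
f'(x) = (2*x^2 - 20*x + 5)/(x^2 - 10*x + 25)

Solve f'(x) = 0:
  f'(x) = (2*x^2 - 20*x + 5)/(x - 5)^2; the denominator is positive wherever f is defined, so f'(x) = 0 ⇔ 2*x^2 - 20*x + 5 = 0.
  2*x^2 - 20*x + 5 = 0 has no rational roots; quadratic formula: x = (20 ± √360)/4.
  ⇒ x = 5 - 3*sqrt(10)/2 ≈ 0.2566, 3*sqrt(10)/2 + 5 ≈ 9.7434

f''(x) = 90/(x^3 - 15*x^2 + 75*x - 125)
Second-derivative test at each critical point:
  f''(0.2566) = -0.8433 < 0 → local maximum
  f''(9.7434) = 0.8433 > 0 → local minimum

Critical points: x = 5 - 3*sqrt(10)/2 ≈ 0.2566 (local maximum); x = 3*sqrt(10)/2 + 5 ≈ 9.7434 (local minimum)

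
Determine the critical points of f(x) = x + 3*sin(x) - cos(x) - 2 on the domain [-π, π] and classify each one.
f'(x) = sin(x) + 3*cos(x) + 1

Solve f'(x) = 0 on [-π, π]:
  f'(x) = 0 ⇔ sin(x) + 3*cos(x) = -1. Write the left side as R·cos(x + φ) with R = √(3² + (-1)²) = sqrt(10), cos φ = 3*sqrt(10)/10, sin φ = -sqrt(10)/10; then cos(x + φ) = -sqrt(10)/10. Solve for x and keep the solutions lying in [-π, π].
  ⇒ x = -pi/2 ≈ -1.5708, pi - atan(4/3) ≈ 2.2143

f''(x) = -3*sin(x) + cos(x)
Second-derivative test at each critical point:
  f''(-1.5708) = 3 > 0 → local minimum
  f''(2.2143) = -3 < 0 → local maximum

Critical points: x = -pi/2 ≈ -1.5708 (local minimum); x = pi - atan(4/3) ≈ 2.2143 (local maximum)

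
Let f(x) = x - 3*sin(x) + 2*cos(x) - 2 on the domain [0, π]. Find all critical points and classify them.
f'(x) = -2*sin(x) - 3*cos(x) + 1

Solve f'(x) = 0 on [0, π]:
  f'(x) = 0 ⇔ -2*sin(x) - 3*cos(x) = -1. Write the left side as R·cos(x + φ) with R = √((-3)² + 2²) = sqrt(13), cos φ = -3*sqrt(13)/13, sin φ = 2*sqrt(13)/13; then cos(x + φ) = -sqrt(13)/13. Solve for x and keep the solutions lying in [0, π].
  ⇒ x = atan((2 + 6*sqrt(3))/(3 - 4*sqrt(3))) + pi ≈ 1.8778

f''(x) = 3*sin(x) - 2*cos(x)
Second-derivative test at each critical point:
  f''(1.8778) = 3.4641 > 0 → local minimum

Critical points: x = atan((2 + 6*sqrt(3))/(3 - 4*sqrt(3))) + pi ≈ 1.8778 (local minimum)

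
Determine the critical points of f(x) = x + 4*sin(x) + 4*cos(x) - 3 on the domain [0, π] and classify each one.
f'(x) = 4*sqrt(2)*cos(x + pi/4) + 1

Solve f'(x) = 0 on [0, π]:
  f'(x) = 0 ⇔ -4*sin(x) + 4*cos(x) = -1. Write the left side as R·cos(x + φ) with R = √(4² + 4²) = 4*sqrt(2), cos φ = sqrt(2)/2, sin φ = sqrt(2)/2; then cos(x + φ) = -sqrt(2)/8. Solve for x and keep the solutions lying in [0, π].
  ⇒ x = atan((1 + sqrt(31))/(-1 + sqrt(31))) ≈ 0.9631

f''(x) = -4*sqrt(2)*sin(x + pi/4)
Second-derivative test at each critical point:
  f''(0.9631) = -5.5678 < 0 → local maximum

Critical points: x = atan((1 + sqrt(31))/(-1 + sqrt(31))) ≈ 0.9631 (local maximum)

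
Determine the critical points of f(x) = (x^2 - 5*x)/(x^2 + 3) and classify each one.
f'(x) = (5*x^2 + 6*x - 15)/(x^4 + 6*x^2 + 9)

Solve f'(x) = 0:
  f'(x) = (5*x^2 + 6*x - 15)/(x^2 + 3)^2; the denominator is positive wherever f is defined, so f'(x) = 0 ⇔ 5*x^2 + 6*x - 15 = 0.
  5*x^2 + 6*x - 15 = 0 has no rational roots; quadratic formula: x = (-6 ± √336)/10.
  ⇒ x = -2*sqrt(21)/5 - 3/5 ≈ -2.4330, -3/5 + 2*sqrt(21)/5 ≈ 1.2330

f''(x) = 2*(-5*x^3 - 9*x^2 + 45*x + 9)/(x^6 + 9*x^4 + 27*x^2 + 27)
Second-derivative test at each critical point:
  f''(-2.4330) = -0.2304 < 0 → local maximum
  f''(1.2330) = 0.8971 > 0 → local minimum

Critical points: x = -2*sqrt(21)/5 - 3/5 ≈ -2.4330 (local maximum); x = -3/5 + 2*sqrt(21)/5 ≈ 1.2330 (local minimum)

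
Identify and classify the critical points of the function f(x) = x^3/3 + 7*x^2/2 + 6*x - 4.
f'(x) = x^2 + 7*x + 6

Solve f'(x) = 0:
  Factor: x^2 + 7*x + 6 = (x + 1)*(x + 6) = 0.
  ⇒ x = -6, -1

f''(x) = 2*x + 7
Second-derivative test at each critical point:
  f''(-6) = -5 < 0 → local maximum
  f''(-1) = 5 > 0 → local minimum

Critical points: x = -6 (local maximum); x = -1 (local minimum)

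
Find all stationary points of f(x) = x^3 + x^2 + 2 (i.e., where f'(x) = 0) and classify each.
f'(x) = x*(3*x + 2)

Solve f'(x) = 0:
  Factor: 3*x^2 + 2*x = x*(3*x + 2) = 0.
  ⇒ x = -2/3, 0

f''(x) = 6*x + 2
Second-derivative test at each critical point:
  f''(-2/3) = -2 < 0 → local maximum
  f''(0) = 2 > 0 → local minimum

Critical points: x = -2/3 (local maximum); x = 0 (local minimum)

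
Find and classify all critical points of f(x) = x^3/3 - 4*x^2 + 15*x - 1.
f'(x) = x^2 - 8*x + 15

Solve f'(x) = 0:
  Factor: x^2 - 8*x + 15 = (x - 5)*(x - 3) = 0.
  ⇒ x = 3, 5

f''(x) = 2*x - 8
Second-derivative test at each critical point:
  f''(3) = -2 < 0 → local maximum
  f''(5) = 2 > 0 → local minimum

Critical points: x = 3 (local maximum); x = 5 (local minimum)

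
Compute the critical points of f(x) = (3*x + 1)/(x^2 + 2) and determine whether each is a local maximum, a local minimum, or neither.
f'(x) = (-3*x^2 - 2*x + 6)/(x^4 + 4*x^2 + 4)

Solve f'(x) = 0:
  f'(x) = -(3*x^2 + 2*x - 6)/(x^2 + 2)^2; the denominator is positive wherever f is defined, so f'(x) = 0 ⇔ -3*x^2 - 2*x + 6 = 0.
  3*x^2 + 2*x - 6 = 0 has no rational roots; quadratic formula: x = (-2 ± √76)/6.
  ⇒ x = -sqrt(19)/3 - 1/3 ≈ -1.7863, -1/3 + sqrt(19)/3 ≈ 1.1196

f''(x) = 2*(4*x^2*(3*x + 1) - (9*x + 1)*(x^2 + 2))/(x^2 + 2)^3
Second-derivative test at each critical point:
  f''(-1.7863) = 0.3235 > 0 → local minimum
  f''(1.1196) = -0.8235 < 0 → local maximum

Critical points: x = -sqrt(19)/3 - 1/3 ≈ -1.7863 (local minimum); x = -1/3 + sqrt(19)/3 ≈ 1.1196 (local maximum)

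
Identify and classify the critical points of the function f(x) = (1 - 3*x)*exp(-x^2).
f'(x) = (2*x*(3*x - 1) - 3)*exp(-x^2)

Solve f'(x) = 0:
  f'(x) = (6*x^2 - 2*x - 3)·exp(-x^2) and exp(-x^2) > 0 for every x, so f'(x) = 0 ⇔ 6*x^2 - 2*x - 3 = 0.
  6*x^2 - 2*x - 3 = 0 has no rational roots; quadratic formula: x = (2 ± √76)/12.
  ⇒ x = 1/6 - sqrt(19)/6 ≈ -0.5598, 1/6 + sqrt(19)/6 ≈ 0.8931

f''(x) = 2*(2*x^2*(1 - 3*x) + 9*x - 1)*exp(-x^2)
Second-derivative test at each critical point:
  f''(-0.5598) = -6.3724 < 0 → local maximum
  f''(0.8931) = 3.9261 > 0 → local minimum

Critical points: x = 1/6 - sqrt(19)/6 ≈ -0.5598 (local maximum); x = 1/6 + sqrt(19)/6 ≈ 0.8931 (local minimum)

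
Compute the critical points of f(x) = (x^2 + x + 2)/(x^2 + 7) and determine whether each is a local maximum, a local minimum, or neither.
f'(x) = (-x^2 + 10*x + 7)/(x^4 + 14*x^2 + 49)

Solve f'(x) = 0:
  f'(x) = -(x^2 - 10*x - 7)/(x^2 + 7)^2; the denominator is positive wherever f is defined, so f'(x) = 0 ⇔ -x^2 + 10*x + 7 = 0.
  x^2 - 10*x - 7 = 0 has no rational roots; quadratic formula: x = (10 ± √128)/2.
  ⇒ x = 5 - 4*sqrt(2) ≈ -0.6569, 5 + 4*sqrt(2) ≈ 10.6569

f''(x) = 2*(x^3 - 15*x^2 - 21*x + 35)/(x^6 + 21*x^4 + 147*x^2 + 343)
Second-derivative test at each critical point:
  f''(-0.6569) = 0.2049 > 0 → local minimum
  f''(10.6569) = -0.0008 < 0 → local maximum

Critical points: x = 5 - 4*sqrt(2) ≈ -0.6569 (local minimum); x = 5 + 4*sqrt(2) ≈ 10.6569 (local maximum)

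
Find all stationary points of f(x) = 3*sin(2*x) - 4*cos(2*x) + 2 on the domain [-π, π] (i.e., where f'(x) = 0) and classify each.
f'(x) = 8*sin(2*x) + 6*cos(2*x)

Solve f'(x) = 0 on [-π, π]:
  f'(x) = 0 ⇔ 3*cos(2*x) = -4*sin(2*x) ⇔ tan(2*x) = -3/4, i.e. 2*x = arctan(-3/4) + nπ; keep the solutions lying in [-π, π].
  ⇒ x = -pi/2 - atan(3/4)/2 ≈ -1.8925, -atan(3/4)/2 ≈ -0.3218, -atan(3/4)/2 + pi/2 ≈ 1.2490, pi - atan(3/4)/2 ≈ 2.8198

f''(x) = -12*sin(2*x) + 16*cos(2*x)
Second-derivative test at each critical point:
  f''(-1.8925) = -20 < 0 → local maximum
  f''(-0.3218) = 20 > 0 → local minimum
  f''(1.2490) = -20 < 0 → local maximum
  f''(2.8198) = 20 > 0 → local minimum

Critical points: x = -pi/2 - atan(3/4)/2 ≈ -1.8925 (local maximum); x = -atan(3/4)/2 ≈ -0.3218 (local minimum); x = -atan(3/4)/2 + pi/2 ≈ 1.2490 (local maximum); x = pi - atan(3/4)/2 ≈ 2.8198 (local minimum)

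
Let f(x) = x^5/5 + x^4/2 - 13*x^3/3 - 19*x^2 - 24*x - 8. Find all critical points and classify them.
f'(x) = x^4 + 2*x^3 - 13*x^2 - 38*x - 24

Solve f'(x) = 0:
  Factor: x^4 + 2*x^3 - 13*x^2 - 38*x - 24 = (x - 4)*(x + 1)*(x + 2)*(x + 3) = 0.
  ⇒ x = -3, -2, -1, 4

f''(x) = 4*x^3 + 6*x^2 - 26*x - 38
Second-derivative test at each critical point:
  f''(-3) = -14 < 0 → local maximum
  f''(-2) = 6 > 0 → local minimum
  f''(-1) = -10 < 0 → local maximum
  f''(4) = 210 > 0 → local minimum

Critical points: x = -3 (local maximum); x = -2 (local minimum); x = -1 (local maximum); x = 4 (local minimum)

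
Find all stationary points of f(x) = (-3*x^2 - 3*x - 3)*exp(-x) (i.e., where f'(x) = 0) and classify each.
f'(x) = 3*x*(x - 1)*exp(-x)

Solve f'(x) = 0:
  f'(x) = (3*x^2 - 3*x)·exp(-x) and exp(-x) > 0 for every x, so f'(x) = 0 ⇔ 3*x^2 - 3*x = 0.
  Factor: 3*x^2 - 3*x = 3*x*(x - 1) = 0.
  ⇒ x = 0, 1

f''(x) = 3*(-x^2 + 3*x - 1)*exp(-x)
Second-derivative test at each critical point:
  f''(0) = -3 < 0 → local maximum
  f''(1) = 1.1036 > 0 → local minimum

Critical points: x = 0 (local maximum); x = 1 (local minimum)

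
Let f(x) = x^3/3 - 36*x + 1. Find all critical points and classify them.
f'(x) = x^2 - 36

Solve f'(x) = 0:
  Factor: x^2 - 36 = (x - 6)*(x + 6) = 0.
  ⇒ x = -6, 6

f''(x) = 2*x
Second-derivative test at each critical point:
  f''(-6) = -12 < 0 → local maximum
  f''(6) = 12 > 0 → local minimum

Critical points: x = -6 (local maximum); x = 6 (local minimum)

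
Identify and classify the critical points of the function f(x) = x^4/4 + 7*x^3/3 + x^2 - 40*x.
f'(x) = x^3 + 7*x^2 + 2*x - 40

Solve f'(x) = 0:
  Factor: x^3 + 7*x^2 + 2*x - 40 = (x - 2)*(x + 4)*(x + 5) = 0.
  ⇒ x = -5, -4, 2

f''(x) = 3*x^2 + 14*x + 2
Second-derivative test at each critical point:
  f''(-5) = 7 > 0 → local minimum
  f''(-4) = -6 < 0 → local maximum
  f''(2) = 42 > 0 → local minimum

Critical points: x = -5 (local minimum); x = -4 (local maximum); x = 2 (local minimum)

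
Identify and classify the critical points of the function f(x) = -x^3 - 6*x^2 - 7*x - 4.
f'(x) = -3*x^2 - 12*x - 7

Solve f'(x) = 0:
  3*x^2 + 12*x + 7 = 0 has no rational roots; quadratic formula: x = (-12 ± √60)/6.
  ⇒ x = -2 - sqrt(15)/3 ≈ -3.2910, -2 + sqrt(15)/3 ≈ -0.7090

f''(x) = -6*x - 12
Second-derivative test at each critical point:
  f''(-3.2910) = 7.7460 > 0 → local minimum
  f''(-0.7090) = -7.7460 < 0 → local maximum

Critical points: x = -2 - sqrt(15)/3 ≈ -3.2910 (local minimum); x = -2 + sqrt(15)/3 ≈ -0.7090 (local maximum)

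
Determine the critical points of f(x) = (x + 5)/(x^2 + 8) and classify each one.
f'(x) = (x^2 - 2*x*(x + 5) + 8)/(x^2 + 8)^2

Solve f'(x) = 0:
  f'(x) = -(x^2 + 10*x - 8)/(x^2 + 8)^2; the denominator is positive wherever f is defined, so f'(x) = 0 ⇔ -x^2 - 10*x + 8 = 0.
  x^2 + 10*x - 8 = 0 has no rational roots; quadratic formula: x = (-10 ± √132)/2.
  ⇒ x = -sqrt(33) - 5 ≈ -10.7446, -5 + sqrt(33) ≈ 0.7446

f''(x) = 2*(4*x^2*(x + 5) - (3*x + 5)*(x^2 + 8))/(x^2 + 8)^3
Second-derivative test at each critical point:
  f''(-10.7446) = 0.0008 > 0 → local minimum
  f''(0.7446) = -0.1570 < 0 → local maximum

Critical points: x = -sqrt(33) - 5 ≈ -10.7446 (local minimum); x = -5 + sqrt(33) ≈ 0.7446 (local maximum)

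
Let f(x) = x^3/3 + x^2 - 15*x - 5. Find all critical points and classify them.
f'(x) = x^2 + 2*x - 15

Solve f'(x) = 0:
  Factor: x^2 + 2*x - 15 = (x - 3)*(x + 5) = 0.
  ⇒ x = -5, 3

f''(x) = 2*x + 2
Second-derivative test at each critical point:
  f''(-5) = -8 < 0 → local maximum
  f''(3) = 8 > 0 → local minimum

Critical points: x = -5 (local maximum); x = 3 (local minimum)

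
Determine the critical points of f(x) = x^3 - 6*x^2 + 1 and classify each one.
f'(x) = 3*x*(x - 4)

Solve f'(x) = 0:
  Factor: 3*x^2 - 12*x = 3*x*(x - 4) = 0.
  ⇒ x = 0, 4

f''(x) = 6*x - 12
Second-derivative test at each critical point:
  f''(0) = -12 < 0 → local maximum
  f''(4) = 12 > 0 → local minimum

Critical points: x = 0 (local maximum); x = 4 (local minimum)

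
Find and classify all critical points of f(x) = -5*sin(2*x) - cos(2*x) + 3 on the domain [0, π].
f'(x) = 2*sin(2*x) - 10*cos(2*x)

Solve f'(x) = 0 on [0, π]:
  f'(x) = 0 ⇔ -5*cos(2*x) = -sin(2*x) ⇔ tan(2*x) = 5, i.e. 2*x = arctan(5) + nπ; keep the solutions lying in [0, π].
  ⇒ x = atan(5)/2 ≈ 0.6867, atan(5)/2 + pi/2 ≈ 2.2575

f''(x) = 20*sin(2*x) + 4*cos(2*x)
Second-derivative test at each critical point:
  f''(0.6867) = 20.3961 > 0 → local minimum
  f''(2.2575) = -20.3961 < 0 → local maximum

Critical points: x = atan(5)/2 ≈ 0.6867 (local minimum); x = atan(5)/2 + pi/2 ≈ 2.2575 (local maximum)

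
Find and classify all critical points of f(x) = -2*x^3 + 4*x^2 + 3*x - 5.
f'(x) = -6*x^2 + 8*x + 3

Solve f'(x) = 0:
  6*x^2 - 8*x - 3 = 0 has no rational roots; quadratic formula: x = (8 ± √136)/12.
  ⇒ x = 2/3 - sqrt(34)/6 ≈ -0.3052, 2/3 + sqrt(34)/6 ≈ 1.6385

f''(x) = 8 - 12*x
Second-derivative test at each critical point:
  f''(-0.3052) = 11.6619 > 0 → local minimum
  f''(1.6385) = -11.6619 < 0 → local maximum

Critical points: x = 2/3 - sqrt(34)/6 ≈ -0.3052 (local minimum); x = 2/3 + sqrt(34)/6 ≈ 1.6385 (local maximum)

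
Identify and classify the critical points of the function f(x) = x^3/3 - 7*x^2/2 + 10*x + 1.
f'(x) = x^2 - 7*x + 10

Solve f'(x) = 0:
  Factor: x^2 - 7*x + 10 = (x - 5)*(x - 2) = 0.
  ⇒ x = 2, 5

f''(x) = 2*x - 7
Second-derivative test at each critical point:
  f''(2) = -3 < 0 → local maximum
  f''(5) = 3 > 0 → local minimum

Critical points: x = 2 (local maximum); x = 5 (local minimum)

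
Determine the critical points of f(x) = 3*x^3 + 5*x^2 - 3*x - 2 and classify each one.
f'(x) = 9*x^2 + 10*x - 3

Solve f'(x) = 0:
  9*x^2 + 10*x - 3 = 0 has no rational roots; quadratic formula: x = (-10 ± √208)/18.
  ⇒ x = -2*sqrt(13)/9 - 5/9 ≈ -1.3568, -5/9 + 2*sqrt(13)/9 ≈ 0.2457

f''(x) = 18*x + 10
Second-derivative test at each critical point:
  f''(-1.3568) = -14.4222 < 0 → local maximum
  f''(0.2457) = 14.4222 > 0 → local minimum

Critical points: x = -2*sqrt(13)/9 - 5/9 ≈ -1.3568 (local maximum); x = -5/9 + 2*sqrt(13)/9 ≈ 0.2457 (local minimum)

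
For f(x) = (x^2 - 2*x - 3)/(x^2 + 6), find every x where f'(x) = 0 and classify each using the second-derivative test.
f'(x) = 2*(x^2 + 9*x - 6)/(x^4 + 12*x^2 + 36)

Solve f'(x) = 0:
  f'(x) = 2*(x^2 + 9*x - 6)/(x^2 + 6)^2; the denominator is positive wherever f is defined, so f'(x) = 0 ⇔ 2*x^2 + 18*x - 12 = 0.
  Factor: 2*x^2 + 18*x - 12 = 2*(x^2 + 9*x - 6); x^2 + 9*x - 6 = 0 has no rational roots; quadratic formula: x = (-9 ± √105)/2.
  ⇒ x = -sqrt(105)/2 - 9/2 ≈ -9.6235, -9/2 + sqrt(105)/2 ≈ 0.6235

f''(x) = 2*(-2*x^3 - 27*x^2 + 36*x + 54)/(x^6 + 18*x^4 + 108*x^2 + 216)
Second-derivative test at each critical point:
  f''(-9.6235) = -0.0021 < 0 → local maximum
  f''(0.6235) = 0.5021 > 0 → local minimum

Critical points: x = -sqrt(105)/2 - 9/2 ≈ -9.6235 (local maximum); x = -9/2 + sqrt(105)/2 ≈ 0.6235 (local minimum)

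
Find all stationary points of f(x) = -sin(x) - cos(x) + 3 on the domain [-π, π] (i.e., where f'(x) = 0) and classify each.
f'(x) = sin(x) - cos(x)

Solve f'(x) = 0 on [-π, π]:
  f'(x) = 0 ⇔ -cos(x) = -sin(x) ⇔ tan(x) = 1, i.e. x = arctan(1) + nπ; keep the solutions lying in [-π, π].
  ⇒ x = -3*pi/4 ≈ -2.3562, pi/4 ≈ 0.7854

f''(x) = sin(x) + cos(x)
Second-derivative test at each critical point:
  f''(-2.3562) = -1.4142 < 0 → local maximum
  f''(0.7854) = 1.4142 > 0 → local minimum

Critical points: x = -3*pi/4 ≈ -2.3562 (local maximum); x = pi/4 ≈ 0.7854 (local minimum)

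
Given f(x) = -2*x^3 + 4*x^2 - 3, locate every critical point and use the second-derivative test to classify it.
f'(x) = 2*x*(4 - 3*x)

Solve f'(x) = 0:
  Factor: -6*x^2 + 8*x = -2*x*(3*x - 4) = 0.
  ⇒ x = 0, 4/3

f''(x) = 8 - 12*x
Second-derivative test at each critical point:
  f''(0) = 8 > 0 → local minimum
  f''(4/3) = -8 < 0 → local maximum

Critical points: x = 0 (local minimum); x = 4/3 (local maximum)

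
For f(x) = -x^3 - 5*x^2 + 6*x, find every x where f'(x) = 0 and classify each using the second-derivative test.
f'(x) = -3*x^2 - 10*x + 6

Solve f'(x) = 0:
  3*x^2 + 10*x - 6 = 0 has no rational roots; quadratic formula: x = (-10 ± √172)/6.
  ⇒ x = -sqrt(43)/3 - 5/3 ≈ -3.8525, -5/3 + sqrt(43)/3 ≈ 0.5191

f''(x) = -6*x - 10
Second-derivative test at each critical point:
  f''(-3.8525) = 13.1149 > 0 → local minimum
  f''(0.5191) = -13.1149 < 0 → local maximum

Critical points: x = -sqrt(43)/3 - 5/3 ≈ -3.8525 (local minimum); x = -5/3 + sqrt(43)/3 ≈ 0.5191 (local maximum)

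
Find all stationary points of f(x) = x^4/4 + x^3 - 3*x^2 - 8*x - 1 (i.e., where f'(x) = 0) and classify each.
f'(x) = x^3 + 3*x^2 - 6*x - 8

Solve f'(x) = 0:
  Factor: x^3 + 3*x^2 - 6*x - 8 = (x - 2)*(x + 1)*(x + 4) = 0.
  ⇒ x = -4, -1, 2

f''(x) = 3*x^2 + 6*x - 6
Second-derivative test at each critical point:
  f''(-4) = 18 > 0 → local minimum
  f''(-1) = -9 < 0 → local maximum
  f''(2) = 18 > 0 → local minimum

Critical points: x = -4 (local minimum); x = -1 (local maximum); x = 2 (local minimum)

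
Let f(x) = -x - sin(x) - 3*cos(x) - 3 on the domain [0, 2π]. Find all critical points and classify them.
f'(x) = 3*sin(x) - cos(x) - 1

Solve f'(x) = 0 on [0, 2π]:
  f'(x) = 0 ⇔ 3*sin(x) - cos(x) = 1. Write the left side as R·cos(x + φ) with R = √((-1)² + (-3)²) = sqrt(10), cos φ = -sqrt(10)/10, sin φ = -3*sqrt(10)/10; then cos(x + φ) = sqrt(10)/10. Solve for x and keep the solutions lying in [0, 2π].
  ⇒ x = atan(3/4) ≈ 0.6435, pi ≈ 3.1416

f''(x) = sin(x) + 3*cos(x)
Second-derivative test at each critical point:
  f''(0.6435) = 3 > 0 → local minimum
  f''(3.1416) = -3 < 0 → local maximum

Critical points: x = atan(3/4) ≈ 0.6435 (local minimum); x = pi ≈ 3.1416 (local maximum)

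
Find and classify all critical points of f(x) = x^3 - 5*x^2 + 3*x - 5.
f'(x) = 3*x^2 - 10*x + 3

Solve f'(x) = 0:
  Factor: 3*x^2 - 10*x + 3 = (x - 3)*(3*x - 1) = 0.
  ⇒ x = 1/3, 3

f''(x) = 6*x - 10
Second-derivative test at each critical point:
  f''(1/3) = -8 < 0 → local maximum
  f''(3) = 8 > 0 → local minimum

Critical points: x = 1/3 (local maximum); x = 3 (local minimum)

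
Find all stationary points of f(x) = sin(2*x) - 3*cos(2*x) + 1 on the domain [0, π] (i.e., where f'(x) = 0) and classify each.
f'(x) = 6*sin(2*x) + 2*cos(2*x)

Solve f'(x) = 0 on [0, π]:
  f'(x) = 0 ⇔ cos(2*x) = -3*sin(2*x) ⇔ tan(2*x) = -1/3, i.e. 2*x = arctan(-1/3) + nπ; keep the solutions lying in [0, π].
  ⇒ x = -atan(1/3)/2 + pi/2 ≈ 1.4099, pi - atan(1/3)/2 ≈ 2.9807

f''(x) = -4*sin(2*x) + 12*cos(2*x)
Second-derivative test at each critical point:
  f''(1.4099) = -12.6491 < 0 → local maximum
  f''(2.9807) = 12.6491 > 0 → local minimum

Critical points: x = -atan(1/3)/2 + pi/2 ≈ 1.4099 (local maximum); x = pi - atan(1/3)/2 ≈ 2.9807 (local minimum)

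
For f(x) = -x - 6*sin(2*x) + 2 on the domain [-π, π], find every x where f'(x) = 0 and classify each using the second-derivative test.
f'(x) = 24*sin(x)^2 - 13

Solve f'(x) = 0 on [-π, π]:
  f'(x) = 0 ⇔ cos(2*x) = -1/12, i.e. 2*x = ±arccos(-1/12) + 2nπ; keep the solutions lying in [-π, π].
  ⇒ x = -pi + acos(-1/12)/2 ≈ -2.3145, -acos(-1/12)/2 ≈ -0.8271, acos(-1/12)/2 ≈ 0.8271, pi - acos(-1/12)/2 ≈ 2.3145

f''(x) = 24*sin(2*x)
Second-derivative test at each critical point:
  f''(-2.3145) = 23.9165 > 0 → local minimum
  f''(-0.8271) = -23.9165 < 0 → local maximum
  f''(0.8271) = 23.9165 > 0 → local minimum
  f''(2.3145) = -23.9165 < 0 → local maximum

Critical points: x = -pi + acos(-1/12)/2 ≈ -2.3145 (local minimum); x = -acos(-1/12)/2 ≈ -0.8271 (local maximum); x = acos(-1/12)/2 ≈ 0.8271 (local minimum); x = pi - acos(-1/12)/2 ≈ 2.3145 (local maximum)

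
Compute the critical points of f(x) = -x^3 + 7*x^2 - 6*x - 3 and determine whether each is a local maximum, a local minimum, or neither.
f'(x) = -3*x^2 + 14*x - 6

Solve f'(x) = 0:
  3*x^2 - 14*x + 6 = 0 has no rational roots; quadratic formula: x = (14 ± √124)/6.
  ⇒ x = 7/3 - sqrt(31)/3 ≈ 0.4774, sqrt(31)/3 + 7/3 ≈ 4.1893

f''(x) = 14 - 6*x
Second-derivative test at each critical point:
  f''(0.4774) = 11.1355 > 0 → local minimum
  f''(4.1893) = -11.1355 < 0 → local maximum

Critical points: x = 7/3 - sqrt(31)/3 ≈ 0.4774 (local minimum); x = sqrt(31)/3 + 7/3 ≈ 4.1893 (local maximum)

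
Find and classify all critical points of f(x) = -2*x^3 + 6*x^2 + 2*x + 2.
f'(x) = -6*x^2 + 12*x + 2

Solve f'(x) = 0:
  Factor: -6*x^2 + 12*x + 2 = -2*(3*x^2 - 6*x - 1); 3*x^2 - 6*x - 1 = 0 has no rational roots; quadratic formula: x = (6 ± √48)/6.
  ⇒ x = 1 - 2*sqrt(3)/3 ≈ -0.1547, 1 + 2*sqrt(3)/3 ≈ 2.1547

f''(x) = 12 - 12*x
Second-derivative test at each critical point:
  f''(-0.1547) = 13.8564 > 0 → local minimum
  f''(2.1547) = -13.8564 < 0 → local maximum

Critical points: x = 1 - 2*sqrt(3)/3 ≈ -0.1547 (local minimum); x = 1 + 2*sqrt(3)/3 ≈ 2.1547 (local maximum)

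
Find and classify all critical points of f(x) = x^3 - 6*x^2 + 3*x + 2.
f'(x) = 3*x^2 - 12*x + 3

Solve f'(x) = 0:
  Factor: 3*x^2 - 12*x + 3 = 3*(x^2 - 4*x + 1); x^2 - 4*x + 1 = 0 has no rational roots; quadratic formula: x = (4 ± √12)/2.
  ⇒ x = 2 - sqrt(3) ≈ 0.2679, sqrt(3) + 2 ≈ 3.7321

f''(x) = 6*x - 12
Second-derivative test at each critical point:
  f''(0.2679) = -10.3923 < 0 → local maximum
  f''(3.7321) = 10.3923 > 0 → local minimum

Critical points: x = 2 - sqrt(3) ≈ 0.2679 (local maximum); x = sqrt(3) + 2 ≈ 3.7321 (local minimum)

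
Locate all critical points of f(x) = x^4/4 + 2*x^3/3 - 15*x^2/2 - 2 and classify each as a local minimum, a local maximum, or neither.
f'(x) = x*(x^2 + 2*x - 15)

Solve f'(x) = 0:
  Factor: x^3 + 2*x^2 - 15*x = x*(x - 3)*(x + 5) = 0.
  ⇒ x = -5, 0, 3

f''(x) = 3*x^2 + 4*x - 15
Second-derivative test at each critical point:
  f''(-5) = 40 > 0 → local minimum
  f''(0) = -15 < 0 → local maximum
  f''(3) = 24 > 0 → local minimum

Critical points: x = -5 (local minimum); x = 0 (local maximum); x = 3 (local minimum)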